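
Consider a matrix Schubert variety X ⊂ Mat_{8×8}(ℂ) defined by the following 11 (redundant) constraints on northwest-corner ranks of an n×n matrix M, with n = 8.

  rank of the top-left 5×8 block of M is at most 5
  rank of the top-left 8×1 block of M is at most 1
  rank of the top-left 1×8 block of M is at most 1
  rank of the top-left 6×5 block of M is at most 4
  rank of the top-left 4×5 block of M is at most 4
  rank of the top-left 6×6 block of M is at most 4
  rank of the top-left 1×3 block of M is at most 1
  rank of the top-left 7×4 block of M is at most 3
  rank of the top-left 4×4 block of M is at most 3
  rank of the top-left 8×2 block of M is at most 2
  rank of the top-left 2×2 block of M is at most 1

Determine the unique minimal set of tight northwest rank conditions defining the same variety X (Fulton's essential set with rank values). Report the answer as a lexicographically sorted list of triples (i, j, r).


Computing R[i][j] = min implied NW-rank bound (n=8, 11 conditions):

  R[1]: 1  1  1  1  1  1  1  1
  R[2]: 1  1  2  2  2  2  2  2
  R[3]: 1  2  3  3  3  3  3  3
  R[4]: 1  2  3  3  4  4  4  4
  R[5]: 1  2  3  3  4  4  5  5
  R[6]: 1  2  3  3  4  4  5  6
  R[7]: 1  2  3  3  4  5  6  7
  R[8]: 1  2  3  4  5  6  7  8

second differences of R give the permutation w = (1, 3, 2, 5, 7, 8, 6, 4).

ℓ(w)=7; the 3 essential cells (i,j,r):

[(2, 2, 1), (6, 6, 4), (7, 4, 3)]


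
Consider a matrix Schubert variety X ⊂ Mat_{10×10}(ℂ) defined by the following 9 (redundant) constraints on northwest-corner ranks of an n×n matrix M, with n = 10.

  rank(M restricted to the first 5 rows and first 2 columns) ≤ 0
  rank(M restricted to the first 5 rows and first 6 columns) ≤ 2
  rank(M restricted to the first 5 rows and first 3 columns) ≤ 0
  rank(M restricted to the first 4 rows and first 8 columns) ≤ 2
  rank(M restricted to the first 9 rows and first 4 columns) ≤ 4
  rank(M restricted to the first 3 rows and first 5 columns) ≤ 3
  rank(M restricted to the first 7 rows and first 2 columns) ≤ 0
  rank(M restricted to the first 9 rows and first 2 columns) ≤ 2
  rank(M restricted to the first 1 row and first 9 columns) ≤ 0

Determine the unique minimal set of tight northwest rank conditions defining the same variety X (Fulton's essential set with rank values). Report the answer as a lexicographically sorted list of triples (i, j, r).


Reconstructing r_w from the 9 given conditions:

  0 | 0 | 0 | 0 | 0 | 0 | 0 | 0 | 0 | 1
  0 | 0 | 0 | 1 | 1 | 1 | 1 | 1 | 1 | 2
  0 | 0 | 0 | 1 | 2 | 2 | 2 | 2 | 2 | 3
  0 | 0 | 0 | 1 | 2 | 2 | 2 | 2 | 3 | 4
  0 | 0 | 0 | 1 | 2 | 2 | 3 | 3 | 4 | 5
  0 | 0 | 1 | 2 | 3 | 3 | 4 | 4 | 5 | 6
  0 | 0 | 1 | 2 | 3 | 4 | 5 | 5 | 6 | 7
  1 | 1 | 2 | 3 | 4 | 5 | 6 | 6 | 7 | 8
  1 | 2 | 3 | 4 | 5 | 6 | 7 | 7 | 8 | 9
  1 | 2 | 3 | 4 | 5 | 6 | 7 | 8 | 9 | 10

hence w(1..10) = (10, 4, 5, 9, 7, 3, 6, 1, 2, 8).

ℓ(w)=29; the 5 essential cells (i,j,r):

[(1, 9, 0), (4, 8, 2), (5, 3, 0), (5, 6, 2), (7, 2, 0)]


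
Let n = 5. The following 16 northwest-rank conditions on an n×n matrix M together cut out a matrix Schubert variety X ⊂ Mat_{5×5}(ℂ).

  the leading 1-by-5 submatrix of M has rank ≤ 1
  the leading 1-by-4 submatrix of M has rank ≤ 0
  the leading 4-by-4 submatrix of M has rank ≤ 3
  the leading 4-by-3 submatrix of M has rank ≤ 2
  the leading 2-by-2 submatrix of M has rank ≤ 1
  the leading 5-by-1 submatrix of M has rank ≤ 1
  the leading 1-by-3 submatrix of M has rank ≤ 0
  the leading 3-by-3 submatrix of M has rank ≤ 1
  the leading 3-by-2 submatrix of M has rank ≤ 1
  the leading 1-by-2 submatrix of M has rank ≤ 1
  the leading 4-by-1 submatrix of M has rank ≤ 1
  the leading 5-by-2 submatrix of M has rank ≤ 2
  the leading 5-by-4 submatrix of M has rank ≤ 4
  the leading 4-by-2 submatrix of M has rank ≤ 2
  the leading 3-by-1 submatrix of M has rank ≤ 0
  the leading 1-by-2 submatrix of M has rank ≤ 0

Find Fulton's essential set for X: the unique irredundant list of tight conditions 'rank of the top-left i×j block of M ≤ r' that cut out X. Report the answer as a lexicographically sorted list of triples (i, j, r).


The tightest implied rank at each (i,j), from the 16 conditions:

  row 1: 0, 0, 0, 0, 1
  row 2: 0, 1, 1, 1, 2
  row 3: 0, 1, 1, 2, 3
  row 4: 1, 2, 2, 3, 4
  row 5: 1, 2, 3, 4, 5

hence w(1..5) = (5, 2, 4, 1, 3).

ℓ(w)=7; the 3 essential cells (i,j,r):

[(1, 4, 0), (3, 1, 0), (3, 3, 1)]


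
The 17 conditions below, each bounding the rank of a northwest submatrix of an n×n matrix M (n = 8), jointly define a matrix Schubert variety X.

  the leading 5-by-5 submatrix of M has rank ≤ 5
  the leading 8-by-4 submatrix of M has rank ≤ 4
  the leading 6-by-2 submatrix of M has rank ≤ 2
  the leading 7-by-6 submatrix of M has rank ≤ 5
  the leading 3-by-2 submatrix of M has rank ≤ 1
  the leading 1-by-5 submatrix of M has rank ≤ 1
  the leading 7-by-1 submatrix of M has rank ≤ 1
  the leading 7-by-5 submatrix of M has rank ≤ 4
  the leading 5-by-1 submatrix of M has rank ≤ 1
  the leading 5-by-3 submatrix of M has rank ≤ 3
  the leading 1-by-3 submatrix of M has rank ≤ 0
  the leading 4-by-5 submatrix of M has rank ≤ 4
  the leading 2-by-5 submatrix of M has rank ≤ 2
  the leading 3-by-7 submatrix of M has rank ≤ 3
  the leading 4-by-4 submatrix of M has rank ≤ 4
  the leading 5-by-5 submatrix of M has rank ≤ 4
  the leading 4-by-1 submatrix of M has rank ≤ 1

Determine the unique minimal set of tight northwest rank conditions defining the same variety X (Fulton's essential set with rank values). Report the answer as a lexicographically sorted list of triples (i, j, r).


Computing R[i][j] = min implied NW-rank bound (n=8, 17 conditions):

  0  0  0  1  1  1  1  1
  1  1  1  2  2  2  2  2
  1  1  2  3  3  3  3  3
  1  2  3  4  4  4  4  4
  1  2  3  4  4  5  5  5
  1  2  3  4  4  5  6  6
  1  2  3  4  4  5  6  7
  1  2  3  4  5  6  7  8

giving w = (4, 1, 3, 2, 6, 7, 8, 5) via Δ²R.

ℓ(w)=7; the 3 essential cells (i,j,r):

[(1, 3, 0), (3, 2, 1), (7, 5, 4)]


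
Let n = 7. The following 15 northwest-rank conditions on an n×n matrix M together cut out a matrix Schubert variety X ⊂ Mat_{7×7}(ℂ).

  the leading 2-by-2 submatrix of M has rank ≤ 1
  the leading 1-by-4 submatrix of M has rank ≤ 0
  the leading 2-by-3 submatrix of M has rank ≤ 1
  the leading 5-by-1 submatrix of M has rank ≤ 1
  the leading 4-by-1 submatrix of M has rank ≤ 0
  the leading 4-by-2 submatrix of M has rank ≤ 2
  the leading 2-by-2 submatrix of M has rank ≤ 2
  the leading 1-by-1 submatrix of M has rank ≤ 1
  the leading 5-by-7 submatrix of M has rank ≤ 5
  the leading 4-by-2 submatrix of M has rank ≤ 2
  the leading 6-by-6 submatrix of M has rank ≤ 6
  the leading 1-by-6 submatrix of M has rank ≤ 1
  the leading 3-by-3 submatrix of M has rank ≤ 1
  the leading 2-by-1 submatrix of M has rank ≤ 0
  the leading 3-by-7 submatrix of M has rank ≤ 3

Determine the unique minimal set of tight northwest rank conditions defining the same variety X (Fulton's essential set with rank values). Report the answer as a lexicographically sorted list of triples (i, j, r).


Rank table r_w(7×7) implied by the 15 constraints:

  0 | 0 | 0 | 0 | 1 | 1 | 1
  0 | 1 | 1 | 1 | 2 | 2 | 2
  0 | 1 | 1 | 2 | 3 | 3 | 3
  0 | 1 | 2 | 3 | 4 | 4 | 4
  1 | 2 | 3 | 4 | 5 | 5 | 5
  1 | 2 | 3 | 4 | 5 | 6 | 6
  1 | 2 | 3 | 4 | 5 | 6 | 7

giving w = (5, 2, 4, 3, 1, 6, 7) via Δ²R.

|D(w)|=8, |Ess(w)|=3:

[(1, 4, 0), (3, 3, 1), (4, 1, 0)]


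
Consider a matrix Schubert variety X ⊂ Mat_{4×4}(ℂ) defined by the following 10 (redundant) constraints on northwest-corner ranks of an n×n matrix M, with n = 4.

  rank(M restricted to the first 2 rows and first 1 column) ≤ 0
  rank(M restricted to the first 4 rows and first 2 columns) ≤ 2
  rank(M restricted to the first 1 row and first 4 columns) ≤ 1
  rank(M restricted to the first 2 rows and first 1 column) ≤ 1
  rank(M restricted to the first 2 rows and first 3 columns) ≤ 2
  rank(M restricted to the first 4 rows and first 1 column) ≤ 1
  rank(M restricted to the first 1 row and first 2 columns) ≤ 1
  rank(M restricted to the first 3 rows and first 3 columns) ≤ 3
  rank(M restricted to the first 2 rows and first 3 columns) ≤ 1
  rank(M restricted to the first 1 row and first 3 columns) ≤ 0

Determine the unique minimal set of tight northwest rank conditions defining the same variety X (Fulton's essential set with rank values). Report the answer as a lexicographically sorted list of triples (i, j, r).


Reconstructing r_w from the 10 given conditions:

  i=1: 0  0  0  1
  i=2: 0  1  1  2
  i=3: 1  2  2  3
  i=4: 1  2  3  4

second differences of R give the permutation w = (4, 2, 1, 3).

|D(w)|=4, |Ess(w)|=2:

[(1, 3, 0), (2, 1, 0)]


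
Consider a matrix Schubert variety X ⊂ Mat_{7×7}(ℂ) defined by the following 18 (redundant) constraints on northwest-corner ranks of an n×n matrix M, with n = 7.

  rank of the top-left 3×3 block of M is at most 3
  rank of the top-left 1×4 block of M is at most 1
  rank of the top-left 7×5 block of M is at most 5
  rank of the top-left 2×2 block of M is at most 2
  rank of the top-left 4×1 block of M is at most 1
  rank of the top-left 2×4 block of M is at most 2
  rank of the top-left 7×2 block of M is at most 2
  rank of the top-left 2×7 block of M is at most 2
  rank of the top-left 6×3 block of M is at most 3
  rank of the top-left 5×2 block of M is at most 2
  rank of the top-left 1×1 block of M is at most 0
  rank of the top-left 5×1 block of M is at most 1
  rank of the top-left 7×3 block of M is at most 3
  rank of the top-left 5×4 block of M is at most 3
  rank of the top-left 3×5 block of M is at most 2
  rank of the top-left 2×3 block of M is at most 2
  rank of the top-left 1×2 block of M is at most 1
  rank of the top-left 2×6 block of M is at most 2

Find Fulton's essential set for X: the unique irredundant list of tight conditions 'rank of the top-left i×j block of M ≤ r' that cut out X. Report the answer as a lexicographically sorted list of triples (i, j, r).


Recovering R(i,j) via the rank-extension bound from the 18 conditions:

  row 1: 0 1 1 1 1 1 1
  row 2: 1 2 2 2 2 2 2
  row 3: 1 2 2 2 2 3 3
  row 4: 1 2 3 3 3 4 4
  row 5: 1 2 3 3 4 5 5
  row 6: 1 2 3 4 5 6 6
  row 7: 1 2 3 4 5 6 7

reading off 1-entries of Δ²R: w = (2, 1, 6, 3, 5, 4, 7).

|D(w)|=5, |Ess(w)|=3:

[(1, 1, 0), (3, 5, 2), (5, 4, 3)]


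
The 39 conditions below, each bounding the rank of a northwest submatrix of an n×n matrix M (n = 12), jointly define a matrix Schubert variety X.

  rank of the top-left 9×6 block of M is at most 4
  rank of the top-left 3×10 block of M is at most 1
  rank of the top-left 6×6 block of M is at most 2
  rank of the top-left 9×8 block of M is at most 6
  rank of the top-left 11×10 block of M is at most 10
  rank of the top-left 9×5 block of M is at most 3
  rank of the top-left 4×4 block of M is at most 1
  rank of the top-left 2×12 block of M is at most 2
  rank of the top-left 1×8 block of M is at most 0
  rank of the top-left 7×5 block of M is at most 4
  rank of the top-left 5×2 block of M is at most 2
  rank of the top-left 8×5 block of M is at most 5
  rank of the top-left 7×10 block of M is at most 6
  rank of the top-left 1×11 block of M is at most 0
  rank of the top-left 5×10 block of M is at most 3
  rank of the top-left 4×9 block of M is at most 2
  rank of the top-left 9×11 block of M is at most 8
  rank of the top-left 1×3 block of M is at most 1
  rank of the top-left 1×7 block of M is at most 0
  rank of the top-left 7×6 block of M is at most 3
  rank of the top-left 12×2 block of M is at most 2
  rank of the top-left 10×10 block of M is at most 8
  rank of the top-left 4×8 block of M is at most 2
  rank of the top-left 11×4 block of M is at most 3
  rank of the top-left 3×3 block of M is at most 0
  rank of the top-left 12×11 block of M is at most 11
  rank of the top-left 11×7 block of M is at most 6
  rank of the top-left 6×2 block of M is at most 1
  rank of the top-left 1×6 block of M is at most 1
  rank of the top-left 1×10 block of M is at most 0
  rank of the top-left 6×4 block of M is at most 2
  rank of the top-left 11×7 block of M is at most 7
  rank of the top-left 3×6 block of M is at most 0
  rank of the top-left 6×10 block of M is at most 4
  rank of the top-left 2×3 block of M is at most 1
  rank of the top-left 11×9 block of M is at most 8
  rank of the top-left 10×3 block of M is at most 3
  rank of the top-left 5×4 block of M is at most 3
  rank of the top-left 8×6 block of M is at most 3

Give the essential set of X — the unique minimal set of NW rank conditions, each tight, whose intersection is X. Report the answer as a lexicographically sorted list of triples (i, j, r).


Recovering R(i,j) via the rank-extension bound from the 39 conditions:

  row 1: 0 0 0 0 0 0 0 0 0 0 0 1
  row 2: 0 0 0 0 0 0 1 1 1 1 1 2
  row 3: 0 0 0 0 0 0 1 1 1 1 2 3
  row 4: 1 1 1 1 1 1 2 2 2 2 3 4
  row 5: 1 1 2 2 2 2 3 3 3 3 4 5
  row 6: 1 1 2 2 2 2 3 4 4 4 5 6
  row 7: 1 2 3 3 3 3 4 5 5 5 6 7
  row 8: 1 2 3 3 3 3 4 5 6 6 7 8
  row 9: 1 2 3 3 3 4 5 6 7 7 8 9
  row 10: 1 2 3 3 4 5 6 7 8 8 9 10
  row 11: 1 2 3 3 4 5 6 7 8 9 10 11
  row 12: 1 2 3 4 5 6 7 8 9 10 11 12

second differences of R give the permutation w = (12, 7, 11, 1, 3, 8, 2, 9, 6, 5, 10, 4).

Rothe diagram D(w) (38 cells), 8 SE-corners (essential conditions):

[(1, 11, 0), (3, 6, 0), (3, 10, 1), (6, 2, 1), (6, 6, 2), (8, 6, 3), (9, 5, 3), (11, 4, 3)]


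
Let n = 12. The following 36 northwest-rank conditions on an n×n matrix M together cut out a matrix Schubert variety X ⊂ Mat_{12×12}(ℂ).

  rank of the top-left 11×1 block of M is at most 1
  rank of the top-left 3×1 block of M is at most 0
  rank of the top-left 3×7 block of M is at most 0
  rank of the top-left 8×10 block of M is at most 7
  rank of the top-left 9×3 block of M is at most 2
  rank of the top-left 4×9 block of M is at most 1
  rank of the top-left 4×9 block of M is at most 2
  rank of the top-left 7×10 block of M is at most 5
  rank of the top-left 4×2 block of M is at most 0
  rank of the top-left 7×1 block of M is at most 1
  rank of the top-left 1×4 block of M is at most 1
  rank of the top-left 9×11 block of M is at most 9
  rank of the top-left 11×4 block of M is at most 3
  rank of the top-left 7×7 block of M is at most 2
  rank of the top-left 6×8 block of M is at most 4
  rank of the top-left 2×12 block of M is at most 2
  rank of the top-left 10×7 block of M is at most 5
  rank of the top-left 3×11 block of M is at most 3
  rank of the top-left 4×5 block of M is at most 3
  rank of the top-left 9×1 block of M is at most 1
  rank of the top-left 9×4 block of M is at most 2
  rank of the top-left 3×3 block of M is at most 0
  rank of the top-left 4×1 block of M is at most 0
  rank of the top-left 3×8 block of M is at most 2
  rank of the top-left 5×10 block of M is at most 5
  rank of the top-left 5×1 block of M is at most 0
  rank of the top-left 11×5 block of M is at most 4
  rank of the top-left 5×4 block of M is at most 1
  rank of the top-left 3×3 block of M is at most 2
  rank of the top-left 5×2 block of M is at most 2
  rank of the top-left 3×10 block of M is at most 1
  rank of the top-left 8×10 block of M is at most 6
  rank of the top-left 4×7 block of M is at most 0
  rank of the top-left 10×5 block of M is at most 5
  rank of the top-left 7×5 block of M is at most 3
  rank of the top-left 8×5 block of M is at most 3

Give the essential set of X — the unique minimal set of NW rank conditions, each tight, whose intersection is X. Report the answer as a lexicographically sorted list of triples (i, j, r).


The tightest implied rank at each (i,j), from the 36 conditions:

  R[1]: 0 0 0 0 0 0 0 1 1 1 1 1
  R[2]: 0 0 0 0 0 0 0 1 1 1 2 2
  R[3]: 0 0 0 0 0 0 0 1 1 1 2 3
  R[4]: 0 0 0 0 0 0 0 1 1 2 3 4
  R[5]: 0 1 1 1 1 1 1 2 2 3 4 5
  R[6]: 1 2 2 2 2 2 2 3 3 4 5 6
  R[7]: 1 2 2 2 2 2 2 3 4 5 6 7
  R[8]: 1 2 2 2 3 3 3 4 5 6 7 8
  R[9]: 1 2 2 2 3 4 4 5 6 7 8 9
  R[10]: 1 2 3 3 4 5 5 6 7 8 9 10
  R[11]: 1 2 3 3 4 5 6 7 8 9 10 11
  R[12]: 1 2 3 4 5 6 7 8 9 10 11 12

so w = (8, 11, 12, 10, 2, 1, 9, 5, 6, 3, 7, 4).

Rothe diagram D(w) (44 cells), 7 SE-corners (essential conditions):

[(3, 10, 1), (4, 7, 0), (4, 9, 1), (5, 1, 0), (7, 7, 2), (9, 4, 2), (11, 4, 3)]


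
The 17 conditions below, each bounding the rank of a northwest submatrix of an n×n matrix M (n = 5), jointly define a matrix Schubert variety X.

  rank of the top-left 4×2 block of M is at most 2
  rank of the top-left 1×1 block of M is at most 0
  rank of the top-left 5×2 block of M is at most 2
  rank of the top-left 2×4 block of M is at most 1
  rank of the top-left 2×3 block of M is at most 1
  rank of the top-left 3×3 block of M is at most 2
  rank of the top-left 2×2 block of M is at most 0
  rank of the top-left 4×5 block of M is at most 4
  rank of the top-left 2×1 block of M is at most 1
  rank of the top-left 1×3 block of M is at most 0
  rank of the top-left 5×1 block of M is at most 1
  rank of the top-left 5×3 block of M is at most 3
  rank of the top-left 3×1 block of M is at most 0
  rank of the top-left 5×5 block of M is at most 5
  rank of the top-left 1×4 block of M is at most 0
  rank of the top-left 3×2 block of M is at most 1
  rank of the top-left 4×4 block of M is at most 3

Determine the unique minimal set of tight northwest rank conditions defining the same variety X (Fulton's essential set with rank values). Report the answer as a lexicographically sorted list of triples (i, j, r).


Computing R[i][j] = min implied NW-rank bound (n=5, 17 conditions):

  row 1: 0  0  0  0  1
  row 2: 0  0  1  1  2
  row 3: 0  1  2  2  3
  row 4: 1  2  3  3  4
  row 5: 1  2  3  4  5

the unique w with this rank table is (5, 3, 2, 1, 4).

D(w) has 7 cells with 3 SE-corners; essential set:

[(1, 4, 0), (2, 2, 0), (3, 1, 0)]


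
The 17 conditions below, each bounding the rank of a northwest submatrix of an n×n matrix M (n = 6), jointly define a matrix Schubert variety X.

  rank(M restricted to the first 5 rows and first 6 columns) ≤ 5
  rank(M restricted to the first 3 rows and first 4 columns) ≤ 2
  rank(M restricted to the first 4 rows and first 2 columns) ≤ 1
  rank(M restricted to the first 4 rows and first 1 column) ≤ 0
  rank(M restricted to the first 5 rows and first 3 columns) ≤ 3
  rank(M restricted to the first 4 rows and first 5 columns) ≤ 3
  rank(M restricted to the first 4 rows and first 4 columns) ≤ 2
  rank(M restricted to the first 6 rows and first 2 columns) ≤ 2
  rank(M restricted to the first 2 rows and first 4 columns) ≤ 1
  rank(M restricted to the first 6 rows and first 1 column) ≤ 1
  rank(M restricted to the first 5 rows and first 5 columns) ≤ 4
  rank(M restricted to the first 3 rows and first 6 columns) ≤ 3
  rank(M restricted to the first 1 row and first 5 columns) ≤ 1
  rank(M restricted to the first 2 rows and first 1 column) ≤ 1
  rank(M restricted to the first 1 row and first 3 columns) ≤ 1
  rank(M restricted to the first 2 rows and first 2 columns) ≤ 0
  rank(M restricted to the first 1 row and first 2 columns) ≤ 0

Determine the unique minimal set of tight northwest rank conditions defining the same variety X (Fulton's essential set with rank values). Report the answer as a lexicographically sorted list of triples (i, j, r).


Recovering R(i,j) via the rank-extension bound from the 17 conditions:

  0, 0, 1, 1, 1, 1
  0, 0, 1, 1, 2, 2
  0, 1, 2, 2, 3, 3
  0, 1, 2, 2, 3, 4
  1, 2, 3, 3, 4, 5
  1, 2, 3, 4, 5, 6

so w = (3, 5, 2, 6, 1, 4).

D(w) has 8 cells with 4 SE-corners; essential set:

[(2, 2, 0), (2, 4, 1), (4, 1, 0), (4, 4, 2)]


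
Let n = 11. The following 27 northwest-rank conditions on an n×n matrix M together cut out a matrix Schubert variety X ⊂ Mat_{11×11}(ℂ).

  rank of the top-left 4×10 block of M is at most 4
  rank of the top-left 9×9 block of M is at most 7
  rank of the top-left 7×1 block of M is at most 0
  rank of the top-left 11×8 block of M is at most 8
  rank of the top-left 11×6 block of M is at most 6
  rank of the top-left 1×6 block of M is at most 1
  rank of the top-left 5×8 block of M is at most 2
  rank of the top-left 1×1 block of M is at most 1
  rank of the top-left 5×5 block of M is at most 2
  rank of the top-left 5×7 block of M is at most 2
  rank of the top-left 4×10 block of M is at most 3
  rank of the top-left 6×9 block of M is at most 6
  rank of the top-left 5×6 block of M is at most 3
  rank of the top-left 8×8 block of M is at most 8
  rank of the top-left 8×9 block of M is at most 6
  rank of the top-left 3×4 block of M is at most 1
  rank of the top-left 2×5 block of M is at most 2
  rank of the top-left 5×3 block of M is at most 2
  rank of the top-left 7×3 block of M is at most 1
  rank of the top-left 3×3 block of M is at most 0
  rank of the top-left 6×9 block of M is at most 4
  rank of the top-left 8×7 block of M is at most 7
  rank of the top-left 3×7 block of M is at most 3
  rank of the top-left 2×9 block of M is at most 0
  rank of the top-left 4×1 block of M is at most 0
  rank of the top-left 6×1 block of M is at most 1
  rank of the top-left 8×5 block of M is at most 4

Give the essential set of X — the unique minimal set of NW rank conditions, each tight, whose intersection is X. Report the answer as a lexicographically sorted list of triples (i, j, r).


Reconstructing r_w from the 27 given conditions:

  row 1: 0, 0, 0, 0, 0, 0, 0, 0, 0, 1, 1
  row 2: 0, 0, 0, 0, 0, 0, 0, 0, 0, 1, 2
  row 3: 0, 0, 0, 1, 1, 1, 1, 1, 1, 2, 3
  row 4: 0, 1, 1, 2, 2, 2, 2, 2, 2, 3, 4
  row 5: 0, 1, 1, 2, 2, 2, 2, 2, 3, 4, 5
  row 6: 0, 1, 1, 2, 3, 3, 3, 3, 4, 5, 6
  row 7: 0, 1, 1, 2, 3, 4, 4, 4, 5, 6, 7
  row 8: 1, 2, 2, 3, 4, 5, 5, 5, 6, 7, 8
  row 9: 1, 2, 3, 4, 5, 6, 6, 6, 7, 8, 9
  row 10: 1, 2, 3, 4, 5, 6, 7, 7, 8, 9, 10
  row 11: 1, 2, 3, 4, 5, 6, 7, 8, 9, 10, 11

giving w = (10, 11, 4, 2, 9, 5, 6, 1, 3, 7, 8) via Δ²R.

Fulton essential set (5 of the 32 Rothe cells):

[(2, 9, 0), (3, 3, 0), (5, 8, 2), (7, 1, 0), (7, 3, 1)]


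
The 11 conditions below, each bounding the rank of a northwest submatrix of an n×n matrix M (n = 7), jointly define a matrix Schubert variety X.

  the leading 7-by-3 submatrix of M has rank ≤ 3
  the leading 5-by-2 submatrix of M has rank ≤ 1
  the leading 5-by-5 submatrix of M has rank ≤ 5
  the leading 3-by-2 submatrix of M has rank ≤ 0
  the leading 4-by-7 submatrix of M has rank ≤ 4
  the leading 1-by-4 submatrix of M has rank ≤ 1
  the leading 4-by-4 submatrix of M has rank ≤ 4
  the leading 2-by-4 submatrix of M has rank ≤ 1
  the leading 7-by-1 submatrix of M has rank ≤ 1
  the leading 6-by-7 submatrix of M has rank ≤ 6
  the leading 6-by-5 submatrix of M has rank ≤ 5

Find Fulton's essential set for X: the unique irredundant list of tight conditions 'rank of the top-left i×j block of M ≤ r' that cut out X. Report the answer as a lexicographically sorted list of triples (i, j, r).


Propagating the 11 rank bounds to every northwest block:

  0 | 0 | 1 | 1 | 1 | 1 | 1
  0 | 0 | 1 | 1 | 2 | 2 | 2
  0 | 0 | 1 | 2 | 3 | 3 | 3
  1 | 1 | 2 | 3 | 4 | 4 | 4
  1 | 1 | 2 | 3 | 4 | 5 | 5
  1 | 2 | 3 | 4 | 5 | 6 | 6
  1 | 2 | 3 | 4 | 5 | 6 | 7

giving w = (3, 5, 4, 1, 6, 2, 7) via Δ²R.

|D(w)|=8, |Ess(w)|=3:

[(2, 4, 1), (3, 2, 0), (5, 2, 1)]


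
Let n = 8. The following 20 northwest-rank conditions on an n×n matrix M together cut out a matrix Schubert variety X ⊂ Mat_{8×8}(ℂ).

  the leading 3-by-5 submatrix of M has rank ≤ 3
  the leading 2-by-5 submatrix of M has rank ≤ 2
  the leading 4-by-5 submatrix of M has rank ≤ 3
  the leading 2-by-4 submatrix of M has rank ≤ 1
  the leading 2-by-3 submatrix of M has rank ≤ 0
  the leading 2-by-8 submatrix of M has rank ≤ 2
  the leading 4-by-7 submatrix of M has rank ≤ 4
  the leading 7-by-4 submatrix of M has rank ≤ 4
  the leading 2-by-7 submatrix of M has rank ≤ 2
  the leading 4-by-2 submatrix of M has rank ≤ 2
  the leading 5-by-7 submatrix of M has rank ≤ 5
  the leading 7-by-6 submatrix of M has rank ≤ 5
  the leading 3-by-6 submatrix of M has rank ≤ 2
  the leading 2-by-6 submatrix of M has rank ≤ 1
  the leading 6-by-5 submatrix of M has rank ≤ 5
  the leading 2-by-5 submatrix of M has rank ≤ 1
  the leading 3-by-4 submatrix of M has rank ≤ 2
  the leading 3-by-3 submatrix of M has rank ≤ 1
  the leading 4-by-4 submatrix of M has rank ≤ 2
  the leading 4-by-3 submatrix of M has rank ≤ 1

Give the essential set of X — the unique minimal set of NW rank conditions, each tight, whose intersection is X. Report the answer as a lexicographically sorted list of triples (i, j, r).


Propagating the 20 rank bounds to every northwest block:

  i=1: 0, 0, 0, 1, 1, 1, 1, 1
  i=2: 0, 0, 0, 1, 1, 1, 2, 2
  i=3: 1, 1, 1, 2, 2, 2, 3, 3
  i=4: 1, 1, 1, 2, 3, 3, 4, 4
  i=5: 1, 2, 2, 3, 4, 4, 5, 5
  i=6: 1, 2, 3, 4, 5, 5, 6, 6
  i=7: 1, 2, 3, 4, 5, 5, 6, 7
  i=8: 1, 2, 3, 4, 5, 6, 7, 8

reading off 1-entries of Δ²R: w = (4, 7, 1, 5, 2, 3, 8, 6).

Rothe diagram D(w) (11 cells), 4 SE-corners (essential conditions):

[(2, 3, 0), (2, 6, 1), (4, 3, 1), (7, 6, 5)]


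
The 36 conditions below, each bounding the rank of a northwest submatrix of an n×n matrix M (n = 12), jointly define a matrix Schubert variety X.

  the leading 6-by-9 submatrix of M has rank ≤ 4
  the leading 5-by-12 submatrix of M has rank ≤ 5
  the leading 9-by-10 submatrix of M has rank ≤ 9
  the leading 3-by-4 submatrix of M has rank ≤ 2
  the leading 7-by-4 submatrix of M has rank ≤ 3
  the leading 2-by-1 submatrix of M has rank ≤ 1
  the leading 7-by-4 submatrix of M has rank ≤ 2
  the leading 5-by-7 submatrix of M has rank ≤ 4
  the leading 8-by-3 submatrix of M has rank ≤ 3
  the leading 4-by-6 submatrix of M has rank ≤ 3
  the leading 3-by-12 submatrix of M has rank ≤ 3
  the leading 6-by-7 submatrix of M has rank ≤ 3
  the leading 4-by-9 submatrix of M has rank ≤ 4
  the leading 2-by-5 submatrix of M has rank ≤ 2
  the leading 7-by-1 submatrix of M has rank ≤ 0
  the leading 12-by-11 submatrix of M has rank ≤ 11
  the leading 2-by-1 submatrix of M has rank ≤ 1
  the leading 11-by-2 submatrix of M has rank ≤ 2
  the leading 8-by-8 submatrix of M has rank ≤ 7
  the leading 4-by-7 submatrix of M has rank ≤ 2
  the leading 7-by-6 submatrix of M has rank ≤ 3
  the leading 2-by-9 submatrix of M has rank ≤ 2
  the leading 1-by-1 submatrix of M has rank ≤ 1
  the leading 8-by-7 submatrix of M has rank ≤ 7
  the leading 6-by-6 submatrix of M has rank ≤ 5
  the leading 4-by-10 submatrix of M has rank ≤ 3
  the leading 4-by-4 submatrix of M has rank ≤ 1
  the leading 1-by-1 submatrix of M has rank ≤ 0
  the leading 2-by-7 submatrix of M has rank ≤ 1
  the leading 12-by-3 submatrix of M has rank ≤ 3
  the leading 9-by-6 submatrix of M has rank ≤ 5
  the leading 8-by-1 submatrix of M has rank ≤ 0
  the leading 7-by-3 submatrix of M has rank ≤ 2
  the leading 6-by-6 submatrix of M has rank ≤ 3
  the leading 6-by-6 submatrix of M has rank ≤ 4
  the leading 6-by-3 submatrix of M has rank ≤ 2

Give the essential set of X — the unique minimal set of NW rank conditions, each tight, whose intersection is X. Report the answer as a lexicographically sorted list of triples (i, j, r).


Reconstructing r_w from the 36 given conditions:

  R[1]: 0, 1, 1, 1, 1, 1, 1, 1, 1, 1, 1, 1
  R[2]: 0, 1, 1, 1, 1, 1, 1, 2, 2, 2, 2, 2
  R[3]: 0, 1, 1, 1, 2, 2, 2, 3, 3, 3, 3, 3
  R[4]: 0, 1, 1, 1, 2, 2, 2, 3, 3, 3, 4, 4
  R[5]: 0, 1, 2, 2, 3, 3, 3, 4, 4, 4, 5, 5
  R[6]: 0, 1, 2, 2, 3, 3, 3, 4, 4, 5, 6, 6
  R[7]: 0, 1, 2, 2, 3, 3, 4, 5, 5, 6, 7, 7
  R[8]: 0, 1, 2, 3, 4, 4, 5, 6, 6, 7, 8, 8
  R[9]: 1, 2, 3, 4, 5, 5, 6, 7, 7, 8, 9, 9
  R[10]: 1, 2, 3, 4, 5, 6, 7, 8, 8, 9, 10, 10
  R[11]: 1, 2, 3, 4, 5, 6, 7, 8, 9, 10, 11, 11
  R[12]: 1, 2, 3, 4, 5, 6, 7, 8, 9, 10, 11, 12

reading off 1-entries of Δ²R: w = (2, 8, 5, 11, 3, 10, 7, 4, 1, 6, 9, 12).

|D(w)|=27, |Ess(w)|=9:

[(2, 7, 1), (4, 4, 1), (4, 7, 2), (4, 10, 3), (6, 7, 3), (6, 9, 4), (7, 4, 2), (7, 6, 3), (8, 1, 0)]


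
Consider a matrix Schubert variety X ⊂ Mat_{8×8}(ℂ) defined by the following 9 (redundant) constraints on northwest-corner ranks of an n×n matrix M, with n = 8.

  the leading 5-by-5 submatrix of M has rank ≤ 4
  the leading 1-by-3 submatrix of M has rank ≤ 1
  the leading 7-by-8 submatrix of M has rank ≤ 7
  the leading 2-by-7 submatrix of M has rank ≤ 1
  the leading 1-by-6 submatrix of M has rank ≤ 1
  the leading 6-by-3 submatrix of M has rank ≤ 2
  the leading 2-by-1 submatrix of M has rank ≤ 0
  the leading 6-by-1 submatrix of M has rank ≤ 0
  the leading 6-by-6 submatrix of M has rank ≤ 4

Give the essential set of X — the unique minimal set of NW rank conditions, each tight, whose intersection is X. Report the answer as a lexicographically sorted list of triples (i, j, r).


The tightest implied rank at each (i,j), from the 9 conditions:

  0 1 1 1 1 1 1 1
  0 1 1 1 1 1 1 2
  0 1 2 2 2 2 2 3
  0 1 2 3 3 3 3 4
  0 1 2 3 4 4 4 5
  0 1 2 3 4 4 5 6
  1 2 3 4 5 5 6 7
  1 2 3 4 5 6 7 8

so w = (2, 8, 3, 4, 5, 7, 1, 6).

Rothe diagram D(w) (12 cells), 3 SE-corners (essential conditions):

[(2, 7, 1), (6, 1, 0), (6, 6, 4)]


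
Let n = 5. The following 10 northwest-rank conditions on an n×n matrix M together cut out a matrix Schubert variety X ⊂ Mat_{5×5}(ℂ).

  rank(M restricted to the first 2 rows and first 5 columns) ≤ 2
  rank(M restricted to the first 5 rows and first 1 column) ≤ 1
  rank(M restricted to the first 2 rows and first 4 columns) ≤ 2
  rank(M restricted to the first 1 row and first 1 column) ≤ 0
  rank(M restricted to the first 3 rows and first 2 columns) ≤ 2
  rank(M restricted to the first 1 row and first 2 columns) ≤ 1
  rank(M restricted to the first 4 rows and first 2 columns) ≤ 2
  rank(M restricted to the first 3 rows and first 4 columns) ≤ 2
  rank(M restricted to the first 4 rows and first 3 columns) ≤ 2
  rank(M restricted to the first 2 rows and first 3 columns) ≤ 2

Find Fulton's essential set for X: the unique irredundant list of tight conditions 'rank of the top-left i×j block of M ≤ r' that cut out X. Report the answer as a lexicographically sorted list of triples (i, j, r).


The tightest implied rank at each (i,j), from the 10 conditions:

  0  1  1  1  1
  1  2  2  2  2
  1  2  2  2  3
  1  2  2  3  4
  1  2  3  4  5

giving w = (2, 1, 5, 4, 3) via Δ²R.

Rothe diagram D(w) (4 cells), 3 SE-corners (essential conditions):

[(1, 1, 0), (3, 4, 2), (4, 3, 2)]


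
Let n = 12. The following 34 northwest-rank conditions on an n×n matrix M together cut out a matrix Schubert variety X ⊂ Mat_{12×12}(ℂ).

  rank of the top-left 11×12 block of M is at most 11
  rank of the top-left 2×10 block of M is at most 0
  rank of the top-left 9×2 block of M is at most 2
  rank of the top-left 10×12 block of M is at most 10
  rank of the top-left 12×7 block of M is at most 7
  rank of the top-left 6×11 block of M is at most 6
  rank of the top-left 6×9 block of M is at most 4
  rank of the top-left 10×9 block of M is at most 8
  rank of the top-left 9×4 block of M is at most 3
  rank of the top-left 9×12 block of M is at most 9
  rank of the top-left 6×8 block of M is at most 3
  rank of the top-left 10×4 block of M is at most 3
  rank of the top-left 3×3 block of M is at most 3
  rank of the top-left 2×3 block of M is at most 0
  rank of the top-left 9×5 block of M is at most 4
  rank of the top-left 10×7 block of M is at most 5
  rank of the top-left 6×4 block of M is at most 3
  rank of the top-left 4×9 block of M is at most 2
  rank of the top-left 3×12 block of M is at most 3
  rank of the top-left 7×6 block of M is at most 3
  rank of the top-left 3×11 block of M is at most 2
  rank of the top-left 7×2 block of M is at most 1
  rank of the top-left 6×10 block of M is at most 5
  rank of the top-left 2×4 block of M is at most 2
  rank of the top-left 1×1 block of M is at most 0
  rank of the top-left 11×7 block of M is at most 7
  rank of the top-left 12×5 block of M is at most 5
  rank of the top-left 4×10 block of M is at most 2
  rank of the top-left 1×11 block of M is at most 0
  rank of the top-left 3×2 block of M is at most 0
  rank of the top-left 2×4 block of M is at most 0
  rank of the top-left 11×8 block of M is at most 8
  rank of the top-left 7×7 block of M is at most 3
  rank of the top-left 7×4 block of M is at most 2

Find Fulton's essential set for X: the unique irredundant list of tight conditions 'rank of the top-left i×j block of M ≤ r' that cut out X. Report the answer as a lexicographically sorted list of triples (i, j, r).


Rank table r_w(12×12) implied by the 34 constraints:

  row 1: 0  0  0  0  0  0  0  0  0  0  0  1
  row 2: 0  0  0  0  0  0  0  0  0  0  1  2
  row 3: 0  0  1  1  1  1  1  1  1  1  2  3
  row 4: 1  1  2  2  2  2  2  2  2  2  3  4
  row 5: 1  1  2  2  3  3  3  3  3  3  4  5
  row 6: 1  1  2  2  3  3  3  3  4  4  5  6
  row 7: 1  1  2  2  3  3  3  4  5  5  6  7
  row 8: 1  2  3  3  4  4  4  5  6  6  7  8
  row 9: 1  2  3  3  4  5  5  6  7  7  8  9
  row 10: 1  2  3  3  4  5  5  6  7  8  9  10
  row 11: 1  2  3  4  5  6  6  7  8  9  10  11
  row 12: 1  2  3  4  5  6  7  8  9  10  11  12

hence w(1..12) = (12, 11, 3, 1, 5, 9, 8, 2, 6, 10, 4, 7).

ℓ(w)=37; the 9 essential cells (i,j,r):

[(1, 11, 0), (2, 10, 0), (3, 2, 0), (6, 8, 3), (7, 2, 1), (7, 4, 2), (7, 7, 3), (10, 4, 3), (10, 7, 5)]


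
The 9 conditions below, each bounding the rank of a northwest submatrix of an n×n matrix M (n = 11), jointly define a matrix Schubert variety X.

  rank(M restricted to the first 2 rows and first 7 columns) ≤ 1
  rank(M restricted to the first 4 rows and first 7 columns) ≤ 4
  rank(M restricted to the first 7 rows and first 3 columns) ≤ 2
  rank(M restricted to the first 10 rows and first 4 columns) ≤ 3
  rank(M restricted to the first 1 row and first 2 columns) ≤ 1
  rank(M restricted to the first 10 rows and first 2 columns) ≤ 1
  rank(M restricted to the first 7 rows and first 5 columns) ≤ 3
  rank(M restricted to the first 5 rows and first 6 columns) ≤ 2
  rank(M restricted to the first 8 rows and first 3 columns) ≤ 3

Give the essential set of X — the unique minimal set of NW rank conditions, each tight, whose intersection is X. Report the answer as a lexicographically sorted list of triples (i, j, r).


Reconstructing r_w from the 9 given conditions:

  i=1: 1, 1, 1, 1, 1, 1, 1, 1, 1, 1, 1
  i=2: 1, 1, 1, 1, 1, 1, 1, 2, 2, 2, 2
  i=3: 1, 1, 2, 2, 2, 2, 2, 3, 3, 3, 3
  i=4: 1, 1, 2, 2, 2, 2, 3, 4, 4, 4, 4
  i=5: 1, 1, 2, 2, 2, 2, 3, 4, 5, 5, 5
  i=6: 1, 1, 2, 3, 3, 3, 4, 5, 6, 6, 6
  i=7: 1, 1, 2, 3, 3, 4, 5, 6, 7, 7, 7
  i=8: 1, 1, 2, 3, 4, 5, 6, 7, 8, 8, 8
  i=9: 1, 1, 2, 3, 4, 5, 6, 7, 8, 9, 9
  i=10: 1, 1, 2, 3, 4, 5, 6, 7, 8, 9, 10
  i=11: 1, 2, 3, 4, 5, 6, 7, 8, 9, 10, 11

second differences of R give the permutation w = (1, 8, 3, 7, 9, 4, 6, 5, 10, 11, 2).

4 SE-corners of the 21-cell Rothe diagram give Ess(w):

[(2, 7, 1), (5, 6, 2), (7, 5, 3), (10, 2, 1)]


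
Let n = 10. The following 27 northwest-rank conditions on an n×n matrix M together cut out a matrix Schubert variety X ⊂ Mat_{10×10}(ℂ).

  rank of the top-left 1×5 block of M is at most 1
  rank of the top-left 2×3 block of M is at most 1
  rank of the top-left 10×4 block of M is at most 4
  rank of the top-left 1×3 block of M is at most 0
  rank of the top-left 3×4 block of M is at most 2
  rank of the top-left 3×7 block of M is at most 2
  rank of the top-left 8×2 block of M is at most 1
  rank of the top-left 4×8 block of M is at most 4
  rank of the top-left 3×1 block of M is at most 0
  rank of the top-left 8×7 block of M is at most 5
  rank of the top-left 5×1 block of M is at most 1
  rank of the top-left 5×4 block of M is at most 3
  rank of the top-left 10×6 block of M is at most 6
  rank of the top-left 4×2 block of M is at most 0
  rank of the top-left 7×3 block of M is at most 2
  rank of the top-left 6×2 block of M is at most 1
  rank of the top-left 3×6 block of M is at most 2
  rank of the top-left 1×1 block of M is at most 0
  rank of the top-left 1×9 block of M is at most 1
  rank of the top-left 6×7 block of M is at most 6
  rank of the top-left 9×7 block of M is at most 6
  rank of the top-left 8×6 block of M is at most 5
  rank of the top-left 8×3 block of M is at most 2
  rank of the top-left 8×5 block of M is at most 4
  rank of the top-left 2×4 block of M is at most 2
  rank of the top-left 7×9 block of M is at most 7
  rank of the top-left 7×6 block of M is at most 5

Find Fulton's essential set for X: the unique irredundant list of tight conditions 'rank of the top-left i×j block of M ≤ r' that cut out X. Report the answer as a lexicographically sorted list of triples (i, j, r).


Reconstructing r_w from the 27 given conditions:

  row 1: 0  0  0  1  1  1  1  1  1  1
  row 2: 0  0  1  2  2  2  2  2  2  2
  row 3: 0  0  1  2  2  2  2  3  3  3
  row 4: 0  0  1  2  3  3  3  4  4  4
  row 5: 1  1  2  3  4  4  4  5  5  5
  row 6: 1  1  2  3  4  5  5  6  6  6
  row 7: 1  1  2  3  4  5  5  6  7  7
  row 8: 1  1  2  3  4  5  5  6  7  8
  row 9: 1  2  3  4  5  6  6  7  8  9
  row 10: 1  2  3  4  5  6  7  8  9  10

giving w = (4, 3, 8, 5, 1, 6, 9, 10, 2, 7) via Δ²R.

ℓ(w)=17; the 5 essential cells (i,j,r):

[(1, 3, 0), (3, 7, 2), (4, 2, 0), (8, 2, 1), (8, 7, 5)]


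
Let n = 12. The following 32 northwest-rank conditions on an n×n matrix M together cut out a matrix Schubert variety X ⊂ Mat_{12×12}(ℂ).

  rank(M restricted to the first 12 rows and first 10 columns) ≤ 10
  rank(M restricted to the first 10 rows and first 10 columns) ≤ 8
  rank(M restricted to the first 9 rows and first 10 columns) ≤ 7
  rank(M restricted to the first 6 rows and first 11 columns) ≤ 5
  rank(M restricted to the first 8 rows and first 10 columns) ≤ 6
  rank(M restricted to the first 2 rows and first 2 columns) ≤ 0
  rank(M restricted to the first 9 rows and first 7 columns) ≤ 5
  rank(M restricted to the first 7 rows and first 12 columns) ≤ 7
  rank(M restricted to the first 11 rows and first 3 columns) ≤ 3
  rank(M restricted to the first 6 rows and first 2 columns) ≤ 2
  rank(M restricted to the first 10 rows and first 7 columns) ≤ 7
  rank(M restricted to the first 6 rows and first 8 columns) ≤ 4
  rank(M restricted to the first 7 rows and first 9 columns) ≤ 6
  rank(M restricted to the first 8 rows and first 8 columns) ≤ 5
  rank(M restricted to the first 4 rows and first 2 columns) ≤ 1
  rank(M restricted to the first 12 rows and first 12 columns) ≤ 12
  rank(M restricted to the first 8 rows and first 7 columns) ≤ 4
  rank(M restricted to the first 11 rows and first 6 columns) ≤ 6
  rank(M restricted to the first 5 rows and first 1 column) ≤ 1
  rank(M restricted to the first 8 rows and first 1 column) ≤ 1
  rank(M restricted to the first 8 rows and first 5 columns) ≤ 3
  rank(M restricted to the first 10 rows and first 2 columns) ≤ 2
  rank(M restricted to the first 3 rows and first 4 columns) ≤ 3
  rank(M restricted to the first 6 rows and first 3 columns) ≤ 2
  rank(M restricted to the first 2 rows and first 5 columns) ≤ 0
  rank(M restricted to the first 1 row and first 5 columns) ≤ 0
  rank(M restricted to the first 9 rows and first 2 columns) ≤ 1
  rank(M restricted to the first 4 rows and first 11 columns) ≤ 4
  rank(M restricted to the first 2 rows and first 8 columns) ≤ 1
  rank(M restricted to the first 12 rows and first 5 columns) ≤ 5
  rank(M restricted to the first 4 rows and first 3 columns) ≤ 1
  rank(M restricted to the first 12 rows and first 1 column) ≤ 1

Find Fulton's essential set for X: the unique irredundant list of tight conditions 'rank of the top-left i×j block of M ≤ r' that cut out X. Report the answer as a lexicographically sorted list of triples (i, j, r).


Recovering R(i,j) via the rank-extension bound from the 32 conditions:

  row 1: 0  0  0  0  0  1  1  1  1  1  1  1
  row 2: 0  0  0  0  0  1  1  1  2  2  2  2
  row 3: 1  1  1  1  1  2  2  2  3  3  3  3
  row 4: 1  1  1  2  2  3  3  3  4  4  4  4
  row 5: 1  1  2  3  3  4  4  4  5  5  5  5
  row 6: 1  1  2  3  3  4  4  4  5  5  5  6
  row 7: 1  1  2  3  3  4  4  5  6  6  6  7
  row 8: 1  1  2  3  3  4  4  5  6  6  7  8
  row 9: 1  1  2  3  4  5  5  6  7  7  8  9
  row 10: 1  2  3  4  5  6  6  7  8  8  9  10
  row 11: 1  2  3  4  5  6  7  8  9  9  10  11
  row 12: 1  2  3  4  5  6  7  8  9  10  11  12

the unique w with this rank table is (6, 9, 1, 4, 3, 12, 8, 11, 5, 2, 7, 10).

ℓ(w)=29; the 9 essential cells (i,j,r):

[(2, 5, 0), (2, 8, 1), (4, 3, 1), (6, 8, 4), (6, 11, 5), (8, 5, 3), (8, 7, 4), (8, 10, 6), (9, 2, 1)]
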